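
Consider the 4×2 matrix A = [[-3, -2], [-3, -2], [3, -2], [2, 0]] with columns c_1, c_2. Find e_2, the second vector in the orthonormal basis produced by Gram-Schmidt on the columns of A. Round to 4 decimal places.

e_1 = c_1/‖c_1‖ = (-3, -3, 3, 2)/5.5678 = (-0.5388, -0.5388, 0.5388, 0.3592).
r_{12} = e_1·c_2 = 1.0776.
u_2 = c_2 − 1.0776·e_1 = (-1.4194, -1.4194, -2.5806, -0.3871).
‖u_2‖ = 3.2922, so e_2 = (-0.4311, -0.4311, -0.7839, -0.1176).

e_2 = (-0.4311, -0.4311, -0.7839, -0.1176)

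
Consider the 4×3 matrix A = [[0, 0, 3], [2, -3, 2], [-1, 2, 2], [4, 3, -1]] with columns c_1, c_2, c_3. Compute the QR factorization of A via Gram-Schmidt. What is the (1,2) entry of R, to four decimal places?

r_{12} = 0.8729

c_1 = (0, 2, -1, 4); ‖c_1‖ = 4.5826, so e_1 = (0.0000, 0.4364, -0.2182, 0.8729).
r_{12} = e_1·c_2 = 0.8729.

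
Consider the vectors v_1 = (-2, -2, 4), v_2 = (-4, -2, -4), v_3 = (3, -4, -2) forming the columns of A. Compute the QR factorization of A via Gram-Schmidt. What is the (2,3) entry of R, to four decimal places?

r_{23} = 0.5047

v_1 = (-2, -2, 4); ‖v_1‖ = 4.8990, so e_1 = (-0.4082, -0.4082, 0.8165).
e_1·v_2 = (-0.4082)·(-4) + (-0.4082)·(-2) + 0.8165·(-4) = -0.8165.
u_2 = v_2 + 0.8165·e_1 = (-4.3333, -2.3333, -3.3333).
‖u_2‖ = 5.9442, so e_2 = (-0.7290, -0.3925, -0.5608).
r_{23} = e_2·v_3 = 0.5047.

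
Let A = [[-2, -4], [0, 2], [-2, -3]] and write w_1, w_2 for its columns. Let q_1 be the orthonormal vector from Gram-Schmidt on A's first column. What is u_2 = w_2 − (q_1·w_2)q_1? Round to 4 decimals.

u_2 = (-0.5000, 2.0000, 0.5000)

q_1 = w_1/‖w_1‖ = (-2, 0, -2)/2.8284 = (-0.7071, 0.0000, -0.7071).
r_{12} = q_1·w_2 = 4.9497.
u_2 = w_2 − 4.9497·q_1 = (-0.5000, 2.0000, 0.5000).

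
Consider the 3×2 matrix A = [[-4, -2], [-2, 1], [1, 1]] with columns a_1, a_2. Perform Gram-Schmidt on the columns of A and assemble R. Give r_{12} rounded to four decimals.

r_{12} = 1.5275

a_1 = (-4, -2, 1); ‖a_1‖ = 4.5826, so q_1 = (-0.8729, -0.4364, 0.2182).
r_{12} = q_1·a_2 = 1.5275.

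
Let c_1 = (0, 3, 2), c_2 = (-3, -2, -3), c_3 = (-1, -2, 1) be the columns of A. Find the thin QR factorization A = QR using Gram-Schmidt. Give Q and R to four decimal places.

c_1 = (0, 3, 2); ‖c_1‖ = 3.6056, so q_1 = (0.0000, 0.8321, 0.5547).
q_1·c_2 = 0.0000·(-3) + 0.8321·(-2) + 0.5547·(-3) = -3.3282.
u_2 = c_2 + 3.3282·q_1 = (-3.0000, 0.7692, -1.1538).
‖u_2‖ = 3.3050, so q_2 = (-0.9077, 0.2327, -0.3491).
q_1·c_3 = 0.0000·(-1) + 0.8321·(-2) + 0.5547·1 = -1.1094; q_2·c_3 = (-0.9077)·(-1) + 0.2327·(-2) + (-0.3491)·1 = 0.0931.
u_3 = c_3 + 1.1094·q_1 − 0.0931·q_2 = (-0.9155, -1.0986, 1.6479).
‖u_3‖ = 2.1819, so q_3 = (-0.4196, -0.5035, 0.7553).

Q = [[0.0000, -0.9077, -0.4196], [0.8321, 0.2327, -0.5035], [0.5547, -0.3491, 0.7553]], R = [[3.6056, -3.3282, -1.1094], [0.0000, 3.3050, 0.0931], [0.0000, 0.0000, 2.1819]]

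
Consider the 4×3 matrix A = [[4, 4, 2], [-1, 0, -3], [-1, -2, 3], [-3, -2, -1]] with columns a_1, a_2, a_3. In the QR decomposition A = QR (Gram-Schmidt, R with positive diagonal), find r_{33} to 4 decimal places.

r_{33} = 2.4495

a_1 = (4, -1, -1, -3); ‖a_1‖ = 5.1962, so e_1 = (0.7698, -0.1925, -0.1925, -0.5774).
e_1·a_2 = 0.7698·4 + (-0.1925)·0 + (-0.1925)·(-2) + (-0.5774)·(-2) = 4.6188.
u_2 = a_2 − 4.6188·e_1 = (0.4444, 0.8889, -1.1111, 0.6667).
‖u_2‖ = 1.6330, so e_2 = (0.2722, 0.5443, -0.6804, 0.4082).
e_1·a_3 = 0.7698·2 + (-0.1925)·(-3) + (-0.1925)·3 + (-0.5774)·(-1) = 2.1170; e_2·a_3 = 0.2722·2 + 0.5443·(-3) + (-0.6804)·3 + 0.4082·(-1) = -3.5382.
u_3 = a_3 − 2.1170·e_1 + 3.5382·e_2 = (1.3333, -0.6667, 1.0000, 1.6667).
r_{33} = ‖u_3‖ = 2.4495.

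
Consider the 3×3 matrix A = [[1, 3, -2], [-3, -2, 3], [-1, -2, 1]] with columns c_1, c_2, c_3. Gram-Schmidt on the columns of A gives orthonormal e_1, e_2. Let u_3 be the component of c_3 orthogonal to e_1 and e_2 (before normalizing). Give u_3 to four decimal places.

u_3 = (-0.2424, 0.0606, -0.4242)

c_1 = (1, -3, -1); ‖c_1‖ = 3.3166, so e_1 = (0.3015, -0.9045, -0.3015).
e_1·c_2 = 0.3015·3 + (-0.9045)·(-2) + (-0.3015)·(-2) = 3.3166.
u_2 = c_2 − 3.3166·e_1 = (2.0000, 1.0000, -1.0000).
‖u_2‖ = 2.4495, so e_2 = (0.8165, 0.4082, -0.4082).
e_1·c_3 = 0.3015·(-2) + (-0.9045)·3 + (-0.3015)·1 = -3.6181; e_2·c_3 = 0.8165·(-2) + 0.4082·3 + (-0.4082)·1 = -0.8165.
u_3 = c_3 + 3.6181·e_1 + 0.8165·e_2 = (-0.2424, 0.0606, -0.4242).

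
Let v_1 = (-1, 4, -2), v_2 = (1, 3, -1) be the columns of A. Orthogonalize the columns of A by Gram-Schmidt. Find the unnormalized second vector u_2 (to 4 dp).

u_2 = (1.6190, 0.5238, 0.2381)

v_1 = (-1, 4, -2); ‖v_1‖ = 4.5826, so e_1 = (-0.2182, 0.8729, -0.4364).
e_1·v_2 = (-0.2182)·1 + 0.8729·3 + (-0.4364)·(-1) = 2.8368.
u_2 = v_2 − 2.8368·e_1 = (1.6190, 0.5238, 0.2381).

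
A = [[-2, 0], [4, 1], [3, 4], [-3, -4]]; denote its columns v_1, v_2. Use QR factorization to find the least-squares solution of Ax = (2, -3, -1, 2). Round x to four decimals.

v_1 = (-2, 4, 3, -3); ‖v_1‖ = 6.1644, so q_1 = (-0.3244, 0.6489, 0.4867, -0.4867).
q_1·v_2 = (-0.3244)·0 + 0.6489·1 + 0.4867·4 + (-0.4867)·(-4) = 4.5422.
u_2 = v_2 − 4.5422·q_1 = (1.4737, -1.9474, 1.7895, -1.7895).
‖u_2‖ = 3.5169, so q_2 = (0.4190, -0.5537, 0.5088, -0.5088).
Qᵀb = (-4.0555, 0.9728).
Back-substitute: x_2 = 0.9728/3.5169 = 0.2766.
x_1 = (-4.0555 − 4.5422·0.2766)/6.1644 = -0.8617.

x = (-0.8617, 0.2766)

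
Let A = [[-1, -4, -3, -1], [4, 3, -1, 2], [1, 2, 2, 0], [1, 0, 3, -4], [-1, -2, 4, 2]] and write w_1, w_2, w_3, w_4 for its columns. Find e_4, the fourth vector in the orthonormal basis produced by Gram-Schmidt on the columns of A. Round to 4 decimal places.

e_1 = w_1/‖w_1‖ = (-1, 4, 1, 1, -1)/4.4721 = (-0.2236, 0.8944, 0.2236, 0.2236, -0.2236).
r_{12} = e_1·w_2 = 4.4721.
u_2 = w_2 − 4.4721·e_1 = (-3.0000, -1.0000, 1.0000, -1.0000, -1.0000).
‖u_2‖ = 3.6056, so e_2 = (-0.8321, -0.2774, 0.2774, -0.2774, -0.2774).
r_{13} = e_1·w_3 = 0.0000; r_{23} = e_2·w_3 = 1.3868.
u_3 = w_3 + 0.0000·e_1 − 1.3868·e_2 = (-1.8462, -0.6154, 1.6154, 3.3846, 4.3846).
‖u_3‖ = 6.0891, so e_3 = (-0.3032, -0.1011, 0.2653, 0.5558, 0.7201).
r_{14} = e_1·w_4 = 0.6708; r_{24} = e_2·w_4 = 0.8321; r_{34} = e_3·w_4 = -0.6822.
u_4 = w_4 − 0.6708·e_1 − 0.8321·e_2 + 0.6822·e_3 = (-0.3645, 1.5618, -0.1998, -3.5400, 2.8720).
‖u_4‖ = 4.8366, so e_4 = (-0.0754, 0.3229, -0.0413, -0.7319, 0.5938).

e_4 = (-0.0754, 0.3229, -0.0413, -0.7319, 0.5938)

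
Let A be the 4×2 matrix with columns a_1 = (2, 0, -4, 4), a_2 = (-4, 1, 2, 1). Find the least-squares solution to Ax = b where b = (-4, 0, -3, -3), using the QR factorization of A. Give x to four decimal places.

x = (-0.1420, 0.2407)

e_1 = a_1/‖a_1‖ = (2, 0, -4, 4)/6.0000 = (0.3333, 0.0000, -0.6667, 0.6667).
r_{12} = e_1·a_2 = -2.0000.
u_2 = a_2 + 2.0000·e_1 = (-3.3333, 1.0000, 0.6667, 2.3333).
‖u_2‖ = 4.2426, so e_2 = (-0.7857, 0.2357, 0.1571, 0.5500).
Qᵀb = (-1.3333, 1.0214).
Back-substitute: x_2 = 1.0214/4.2426 = 0.2407.
x_1 = (-1.3333 + 2.0000·0.2407)/6.0000 = -0.1420.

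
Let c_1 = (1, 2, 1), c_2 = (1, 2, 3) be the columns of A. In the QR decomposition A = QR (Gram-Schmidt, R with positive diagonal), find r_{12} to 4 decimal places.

e_1 = c_1/‖c_1‖ = (1, 2, 1)/2.4495 = (0.4082, 0.8165, 0.4082).
r_{12} = e_1·c_2 = 3.2660.

r_{12} = 3.2660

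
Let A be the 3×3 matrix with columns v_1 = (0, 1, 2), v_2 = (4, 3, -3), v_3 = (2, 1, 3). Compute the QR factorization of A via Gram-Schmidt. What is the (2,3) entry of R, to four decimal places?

v_1 = (0, 1, 2); ‖v_1‖ = 2.2361, so q_1 = (0.0000, 0.4472, 0.8944).
q_1·v_2 = 0.0000·4 + 0.4472·3 + 0.8944·(-3) = -1.3416.
u_2 = v_2 + 1.3416·q_1 = (4.0000, 3.6000, -1.8000).
‖u_2‖ = 5.6745, so q_2 = (0.7049, 0.6344, -0.3172).
r_{23} = q_2·v_3 = 1.0926.

r_{23} = 1.0926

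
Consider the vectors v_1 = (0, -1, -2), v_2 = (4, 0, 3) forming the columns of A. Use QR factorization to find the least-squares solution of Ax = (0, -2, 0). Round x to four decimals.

x = (0.5618, 0.1348)

v_1 = (0, -1, -2); ‖v_1‖ = 2.2361, so q_1 = (0.0000, -0.4472, -0.8944).
q_1·v_2 = 0.0000·4 + (-0.4472)·0 + (-0.8944)·3 = -2.6833.
u_2 = v_2 + 2.6833·q_1 = (4.0000, -1.2000, 0.6000).
‖u_2‖ = 4.2190, so q_2 = (0.9481, -0.2844, 0.1422).
Qᵀb = (0.8944, 0.5689).
Back-substitute: x_2 = 0.5689/4.2190 = 0.1348.
x_1 = (0.8944 + 2.6833·0.1348)/2.2361 = 0.5618.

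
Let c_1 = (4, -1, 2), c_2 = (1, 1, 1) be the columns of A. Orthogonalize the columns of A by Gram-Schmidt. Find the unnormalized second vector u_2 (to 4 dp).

u_2 = (0.0476, 1.2381, 0.5238)

e_1 = c_1/‖c_1‖ = (4, -1, 2)/4.5826 = (0.8729, -0.2182, 0.4364).
r_{12} = e_1·c_2 = 1.0911.
u_2 = c_2 − 1.0911·e_1 = (0.0476, 1.2381, 0.5238).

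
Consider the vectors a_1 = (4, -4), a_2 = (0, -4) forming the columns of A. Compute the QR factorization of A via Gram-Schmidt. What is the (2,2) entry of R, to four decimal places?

q_1 = a_1/‖a_1‖ = (4, -4)/5.6569 = (0.7071, -0.7071).
r_{12} = q_1·a_2 = 2.8284.
u_2 = a_2 − 2.8284·q_1 = (-2.0000, -2.0000).
r_{22} = ‖u_2‖ = 2.8284.

r_{22} = 2.8284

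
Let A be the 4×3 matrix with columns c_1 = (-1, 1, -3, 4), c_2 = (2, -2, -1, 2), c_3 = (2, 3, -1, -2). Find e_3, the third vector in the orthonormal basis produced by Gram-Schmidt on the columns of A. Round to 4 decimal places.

e_3 = (0.6630, 0.5869, -0.3808, -0.2665)

c_1 = (-1, 1, -3, 4); ‖c_1‖ = 5.1962, so e_1 = (-0.1925, 0.1925, -0.5774, 0.7698).
e_1·c_2 = (-0.1925)·2 + 0.1925·(-2) + (-0.5774)·(-1) + 0.7698·2 = 1.3472.
u_2 = c_2 − 1.3472·e_1 = (2.2593, -2.2593, -0.2222, 0.9630).
‖u_2‖ = 3.3444, so e_2 = (0.6755, -0.6755, -0.0664, 0.2879).
e_1·c_3 = (-0.1925)·2 + 0.1925·3 + (-0.5774)·(-1) + 0.7698·(-2) = -0.7698; e_2·c_3 = 0.6755·2 + (-0.6755)·3 + (-0.0664)·(-1) + 0.2879·(-2) = -1.1849.
u_3 = c_3 + 0.7698·e_1 + 1.1849·e_2 = (2.6523, 2.3477, -1.5232, -1.0662).
‖u_3‖ = 4.0004, so e_3 = (0.6630, 0.5869, -0.3808, -0.2665).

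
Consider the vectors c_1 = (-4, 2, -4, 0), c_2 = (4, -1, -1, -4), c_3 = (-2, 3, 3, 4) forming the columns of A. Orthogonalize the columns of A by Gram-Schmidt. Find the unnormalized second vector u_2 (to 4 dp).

e_1 = c_1/‖c_1‖ = (-4, 2, -4, 0)/6.0000 = (-0.6667, 0.3333, -0.6667, 0.0000).
r_{12} = e_1·c_2 = -2.3333.
u_2 = c_2 + 2.3333·e_1 = (2.4444, -0.2222, -2.5556, -4.0000).

u_2 = (2.4444, -0.2222, -2.5556, -4.0000)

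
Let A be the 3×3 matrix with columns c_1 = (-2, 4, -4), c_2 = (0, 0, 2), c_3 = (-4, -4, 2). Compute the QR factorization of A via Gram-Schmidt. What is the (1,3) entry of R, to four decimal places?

r_{13} = -2.6667

q_1 = c_1/‖c_1‖ = (-2, 4, -4)/6.0000 = (-0.3333, 0.6667, -0.6667).
r_{13} = q_1·c_3 = -2.6667.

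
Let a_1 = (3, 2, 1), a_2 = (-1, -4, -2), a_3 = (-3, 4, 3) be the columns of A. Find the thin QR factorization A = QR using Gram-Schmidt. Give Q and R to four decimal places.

Q = [[0.8018, 0.5976, 0.0000], [0.5345, -0.7171, -0.4472], [0.2673, -0.3586, 0.8944]], R = [[3.7417, -3.4744, 0.5345], [0.0000, 2.9881, -5.7371], [0.0000, 0.0000, 0.8944]]

a_1 = (3, 2, 1); ‖a_1‖ = 3.7417, so q_1 = (0.8018, 0.5345, 0.2673).
q_1·a_2 = 0.8018·(-1) + 0.5345·(-4) + 0.2673·(-2) = -3.4744.
u_2 = a_2 + 3.4744·q_1 = (1.7857, -2.1429, -1.0714).
‖u_2‖ = 2.9881, so q_2 = (0.5976, -0.7171, -0.3586).
q_1·a_3 = 0.8018·(-3) + 0.5345·4 + 0.2673·3 = 0.5345; q_2·a_3 = 0.5976·(-3) + (-0.7171)·4 + (-0.3586)·3 = -5.7371.
u_3 = a_3 − 0.5345·q_1 + 5.7371·q_2 = (0.0000, -0.4000, 0.8000).
‖u_3‖ = 0.8944, so q_3 = (0.0000, -0.4472, 0.8944).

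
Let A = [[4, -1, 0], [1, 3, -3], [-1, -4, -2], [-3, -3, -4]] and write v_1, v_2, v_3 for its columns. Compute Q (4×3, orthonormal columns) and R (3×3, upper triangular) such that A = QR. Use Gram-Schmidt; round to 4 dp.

q_1 = v_1/‖v_1‖ = (4, 1, -1, -3)/5.1962 = (0.7698, 0.1925, -0.1925, -0.5774).
r_{12} = q_1·v_2 = 2.3094.
u_2 = v_2 − 2.3094·q_1 = (-2.7778, 2.5556, -3.5556, -1.6667).
‖u_2‖ = 5.4467, so q_2 = (-0.5100, 0.4692, -0.6528, -0.3060).
r_{13} = q_1·v_3 = 2.1170; r_{23} = q_2·v_3 = 1.1220.
u_3 = v_3 − 2.1170·q_1 − 1.1220·q_2 = (-1.0574, -3.9338, -0.8602, -2.4345).
‖u_3‖ = 4.8228, so q_3 = (-0.2193, -0.8157, -0.1784, -0.5048).

Q = [[0.7698, -0.5100, -0.2193], [0.1925, 0.4692, -0.8157], [-0.1925, -0.6528, -0.1784], [-0.5774, -0.3060, -0.5048]], R = [[5.1962, 2.3094, 2.1170], [0.0000, 5.4467, 1.1220], [0.0000, 0.0000, 4.8228]]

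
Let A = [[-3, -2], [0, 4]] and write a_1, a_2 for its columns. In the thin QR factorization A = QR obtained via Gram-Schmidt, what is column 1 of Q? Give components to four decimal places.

a_1 = (-3, 0); ‖a_1‖ = 3.0000, so e_1 = (-1.0000, 0.0000).

e_1 = (-1.0000, 0.0000)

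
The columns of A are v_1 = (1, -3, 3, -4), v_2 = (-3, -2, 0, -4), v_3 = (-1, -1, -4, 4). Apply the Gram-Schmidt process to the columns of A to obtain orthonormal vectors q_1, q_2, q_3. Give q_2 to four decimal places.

q_2 = (-0.8196, -0.0859, -0.3767, -0.4230)

q_1 = v_1/‖v_1‖ = (1, -3, 3, -4)/5.9161 = (0.1690, -0.5071, 0.5071, -0.6761).
r_{12} = q_1·v_2 = 3.2116.
u_2 = v_2 − 3.2116·q_1 = (-3.5429, -0.3714, -1.6286, -1.8286).
‖u_2‖ = 4.3227, so q_2 = (-0.8196, -0.0859, -0.3767, -0.4230).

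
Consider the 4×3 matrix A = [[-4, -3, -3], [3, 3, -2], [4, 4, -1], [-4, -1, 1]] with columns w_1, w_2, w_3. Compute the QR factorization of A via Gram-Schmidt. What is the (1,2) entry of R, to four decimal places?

w_1 = (-4, 3, 4, -4); ‖w_1‖ = 7.5498, so e_1 = (-0.5298, 0.3974, 0.5298, -0.5298).
r_{12} = e_1·w_2 = 5.4306.

r_{12} = 5.4306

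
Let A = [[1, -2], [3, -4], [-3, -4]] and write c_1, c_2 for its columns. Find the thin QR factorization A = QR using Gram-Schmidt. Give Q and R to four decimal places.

Q = [[0.2294, -0.3167], [0.6882, -0.6158], [-0.6882, -0.7214]], R = [[4.3589, -0.4588], [0.0000, 5.9824]]

c_1 = (1, 3, -3); ‖c_1‖ = 4.3589, so q_1 = (0.2294, 0.6882, -0.6882).
q_1·c_2 = 0.2294·(-2) + 0.6882·(-4) + (-0.6882)·(-4) = -0.4588.
u_2 = c_2 + 0.4588·q_1 = (-1.8947, -3.6842, -4.3158).
‖u_2‖ = 5.9824, so q_2 = (-0.3167, -0.6158, -0.7214).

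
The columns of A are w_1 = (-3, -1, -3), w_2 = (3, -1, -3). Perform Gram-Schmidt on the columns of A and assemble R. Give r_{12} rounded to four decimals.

r_{12} = 0.2294

w_1 = (-3, -1, -3); ‖w_1‖ = 4.3589, so q_1 = (-0.6882, -0.2294, -0.6882).
r_{12} = q_1·w_2 = 0.2294.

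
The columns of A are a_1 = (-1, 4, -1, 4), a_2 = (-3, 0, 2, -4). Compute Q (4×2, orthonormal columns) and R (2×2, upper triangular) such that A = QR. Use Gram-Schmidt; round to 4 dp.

q_1 = a_1/‖a_1‖ = (-1, 4, -1, 4)/5.8310 = (-0.1715, 0.6860, -0.1715, 0.6860).
r_{12} = q_1·a_2 = -2.5725.
u_2 = a_2 + 2.5725·q_1 = (-3.4412, 1.7647, 1.5588, -2.2353).
‖u_2‖ = 4.7310, so q_2 = (-0.7274, 0.3730, 0.3295, -0.4725).

Q = [[-0.1715, -0.7274], [0.6860, 0.3730], [-0.1715, 0.3295], [0.6860, -0.4725]], R = [[5.8310, -2.5725], [0.0000, 4.7310]]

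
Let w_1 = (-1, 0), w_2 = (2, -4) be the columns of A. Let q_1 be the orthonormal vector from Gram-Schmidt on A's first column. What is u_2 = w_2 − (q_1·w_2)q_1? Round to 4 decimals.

w_1 = (-1, 0); ‖w_1‖ = 1.0000, so q_1 = (-1.0000, 0.0000).
q_1·w_2 = (-1.0000)·2 + 0.0000·(-4) = -2.0000.
u_2 = w_2 + 2.0000·q_1 = (0.0000, -4.0000).

u_2 = (0.0000, -4.0000)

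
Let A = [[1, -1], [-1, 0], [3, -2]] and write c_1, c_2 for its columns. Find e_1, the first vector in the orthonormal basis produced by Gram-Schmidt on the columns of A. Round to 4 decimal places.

e_1 = c_1/‖c_1‖ = (1, -1, 3)/3.3166 = (0.3015, -0.3015, 0.9045).

e_1 = (0.3015, -0.3015, 0.9045)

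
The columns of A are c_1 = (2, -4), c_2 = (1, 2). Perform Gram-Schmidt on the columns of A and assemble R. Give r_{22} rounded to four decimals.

c_1 = (2, -4); ‖c_1‖ = 4.4721, so q_1 = (0.4472, -0.8944).
q_1·c_2 = 0.4472·1 + (-0.8944)·2 = -1.3416.
u_2 = c_2 + 1.3416·q_1 = (1.6000, 0.8000).
r_{22} = ‖u_2‖ = 1.7889.

r_{22} = 1.7889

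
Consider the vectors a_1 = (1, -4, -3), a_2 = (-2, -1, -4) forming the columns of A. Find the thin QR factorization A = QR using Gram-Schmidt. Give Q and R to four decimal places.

a_1 = (1, -4, -3); ‖a_1‖ = 5.0990, so q_1 = (0.1961, -0.7845, -0.5883).
q_1·a_2 = 0.1961·(-2) + (-0.7845)·(-1) + (-0.5883)·(-4) = 2.7456.
u_2 = a_2 − 2.7456·q_1 = (-2.5385, 1.1538, -2.3846).
‖u_2‖ = 3.6690, so q_2 = (-0.6919, 0.3145, -0.6499).

Q = [[0.1961, -0.6919], [-0.7845, 0.3145], [-0.5883, -0.6499]], R = [[5.0990, 2.7456], [0.0000, 3.6690]]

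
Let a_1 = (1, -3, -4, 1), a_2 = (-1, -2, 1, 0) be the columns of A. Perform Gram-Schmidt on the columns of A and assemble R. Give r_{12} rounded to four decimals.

r_{12} = 0.1925

a_1 = (1, -3, -4, 1); ‖a_1‖ = 5.1962, so e_1 = (0.1925, -0.5774, -0.7698, 0.1925).
r_{12} = e_1·a_2 = 0.1925.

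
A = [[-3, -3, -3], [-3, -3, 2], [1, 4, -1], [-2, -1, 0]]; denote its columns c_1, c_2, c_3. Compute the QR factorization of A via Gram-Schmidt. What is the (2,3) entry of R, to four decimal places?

c_1 = (-3, -3, 1, -2); ‖c_1‖ = 4.7958, so e_1 = (-0.6255, -0.6255, 0.2085, -0.4170).
e_1·c_2 = (-0.6255)·(-3) + (-0.6255)·(-3) + 0.2085·4 + (-0.4170)·(-1) = 5.0043.
u_2 = c_2 − 5.0043·e_1 = (0.1304, 0.1304, 2.9565, 1.0870).
‖u_2‖ = 3.1554, so e_2 = (0.0413, 0.0413, 0.9370, 0.3445).
r_{23} = e_2·c_3 = -0.9783.

r_{23} = -0.9783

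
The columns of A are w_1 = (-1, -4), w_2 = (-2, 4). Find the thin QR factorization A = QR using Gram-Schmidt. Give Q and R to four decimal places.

Q = [[-0.2425, -0.9701], [-0.9701, 0.2425]], R = [[4.1231, -3.3955], [0.0000, 2.9104]]

w_1 = (-1, -4); ‖w_1‖ = 4.1231, so q_1 = (-0.2425, -0.9701).
q_1·w_2 = (-0.2425)·(-2) + (-0.9701)·4 = -3.3955.
u_2 = w_2 + 3.3955·q_1 = (-2.8235, 0.7059).
‖u_2‖ = 2.9104, so q_2 = (-0.9701, 0.2425).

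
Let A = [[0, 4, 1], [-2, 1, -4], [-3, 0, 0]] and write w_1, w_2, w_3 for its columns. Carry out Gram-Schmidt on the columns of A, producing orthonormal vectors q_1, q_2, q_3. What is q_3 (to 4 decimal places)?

q_3 = (0.2037, -0.8146, 0.5431)

w_1 = (0, -2, -3); ‖w_1‖ = 3.6056, so q_1 = (0.0000, -0.5547, -0.8321).
q_1·w_2 = 0.0000·4 + (-0.5547)·1 + (-0.8321)·0 = -0.5547.
u_2 = w_2 + 0.5547·q_1 = (4.0000, 0.6923, -0.4615).
‖u_2‖ = 4.0856, so q_2 = (0.9790, 0.1694, -0.1130).
q_1·w_3 = 0.0000·1 + (-0.5547)·(-4) + (-0.8321)·0 = 2.2188; q_2·w_3 = 0.9790·1 + 0.1694·(-4) + (-0.1130)·0 = 0.3012.
u_3 = w_3 − 2.2188·q_1 − 0.3012·q_2 = (0.7051, -2.8203, 1.8802).
‖u_3‖ = 3.4621, so q_3 = (0.2037, -0.8146, 0.5431).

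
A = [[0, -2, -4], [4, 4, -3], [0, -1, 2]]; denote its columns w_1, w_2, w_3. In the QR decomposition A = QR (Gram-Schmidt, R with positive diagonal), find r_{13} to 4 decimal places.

r_{13} = -3.0000

w_1 = (0, 4, 0); ‖w_1‖ = 4.0000, so e_1 = (0.0000, 1.0000, 0.0000).
r_{13} = e_1·w_3 = -3.0000.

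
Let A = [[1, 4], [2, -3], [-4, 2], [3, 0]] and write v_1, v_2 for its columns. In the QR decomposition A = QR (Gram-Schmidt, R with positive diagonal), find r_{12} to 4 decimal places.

e_1 = v_1/‖v_1‖ = (1, 2, -4, 3)/5.4772 = (0.1826, 0.3651, -0.7303, 0.5477).
r_{12} = e_1·v_2 = -1.8257.

r_{12} = -1.8257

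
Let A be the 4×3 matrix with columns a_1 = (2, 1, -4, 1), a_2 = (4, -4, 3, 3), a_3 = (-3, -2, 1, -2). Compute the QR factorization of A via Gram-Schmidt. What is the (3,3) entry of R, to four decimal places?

r_{33} = 2.6399

a_1 = (2, 1, -4, 1); ‖a_1‖ = 4.6904, so e_1 = (0.4264, 0.2132, -0.8528, 0.2132).
e_1·a_2 = 0.4264·4 + 0.2132·(-4) + (-0.8528)·3 + 0.2132·3 = -1.0660.
u_2 = a_2 + 1.0660·e_1 = (4.4545, -3.7727, 2.0909, 3.2273).
‖u_2‖ = 6.9903, so e_2 = (0.6373, -0.5397, 0.2991, 0.4617).
e_1·a_3 = 0.4264·(-3) + 0.2132·(-2) + (-0.8528)·1 + 0.2132·(-2) = -2.9848; e_2·a_3 = 0.6373·(-3) + (-0.5397)·(-2) + 0.2991·1 + 0.4617·(-2) = -1.4566.
u_3 = a_3 + 2.9848·e_1 + 1.4566·e_2 = (-0.7991, -2.1498, -1.1098, -0.6912).
r_{33} = ‖u_3‖ = 2.6399.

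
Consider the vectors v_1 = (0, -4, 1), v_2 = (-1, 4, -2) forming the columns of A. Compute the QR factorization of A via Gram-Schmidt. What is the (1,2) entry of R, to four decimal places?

v_1 = (0, -4, 1); ‖v_1‖ = 4.1231, so q_1 = (0.0000, -0.9701, 0.2425).
r_{12} = q_1·v_2 = -4.3656.

r_{12} = -4.3656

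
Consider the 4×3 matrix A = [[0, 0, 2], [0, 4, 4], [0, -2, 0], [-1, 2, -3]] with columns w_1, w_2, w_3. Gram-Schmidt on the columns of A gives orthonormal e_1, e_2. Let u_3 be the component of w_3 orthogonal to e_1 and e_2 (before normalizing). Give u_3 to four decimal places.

e_1 = w_1/‖w_1‖ = (0, 0, 0, -1)/1.0000 = (0.0000, 0.0000, 0.0000, -1.0000).
r_{12} = e_1·w_2 = -2.0000.
u_2 = w_2 + 2.0000·e_1 = (0.0000, 4.0000, -2.0000, 0.0000).
‖u_2‖ = 4.4721, so e_2 = (0.0000, 0.8944, -0.4472, 0.0000).
r_{13} = e_1·w_3 = 3.0000; r_{23} = e_2·w_3 = 3.5777.
u_3 = w_3 − 3.0000·e_1 − 3.5777·e_2 = (2.0000, 0.8000, 1.6000, 0.0000).

u_3 = (2.0000, 0.8000, 1.6000, 0.0000)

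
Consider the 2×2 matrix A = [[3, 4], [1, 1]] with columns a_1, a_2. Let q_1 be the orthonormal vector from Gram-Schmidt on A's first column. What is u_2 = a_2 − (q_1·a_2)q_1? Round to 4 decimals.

u_2 = (0.1000, -0.3000)

q_1 = a_1/‖a_1‖ = (3, 1)/3.1623 = (0.9487, 0.3162).
r_{12} = q_1·a_2 = 4.1110.
u_2 = a_2 − 4.1110·q_1 = (0.1000, -0.3000).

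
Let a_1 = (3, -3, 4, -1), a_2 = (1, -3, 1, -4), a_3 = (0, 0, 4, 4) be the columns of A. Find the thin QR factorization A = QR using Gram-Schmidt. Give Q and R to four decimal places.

Q = [[0.5071, -0.1810, -0.8427], [-0.5071, -0.3258, -0.2352], [0.6761, -0.3258, 0.4769], [-0.1690, -0.8689, 0.0849]], R = [[5.9161, 3.3806, 2.0284], [0.0000, 3.9461, -4.7787], [0.0000, 0.0000, 2.2471]]

a_1 = (3, -3, 4, -1); ‖a_1‖ = 5.9161, so e_1 = (0.5071, -0.5071, 0.6761, -0.1690).
e_1·a_2 = 0.5071·1 + (-0.5071)·(-3) + 0.6761·1 + (-0.1690)·(-4) = 3.3806.
u_2 = a_2 − 3.3806·e_1 = (-0.7143, -1.2857, -1.2857, -3.4286).
‖u_2‖ = 3.9461, so e_2 = (-0.1810, -0.3258, -0.3258, -0.8689).
e_1·a_3 = 0.5071·0 + (-0.5071)·0 + 0.6761·4 + (-0.1690)·4 = 2.0284; e_2·a_3 = (-0.1810)·0 + (-0.3258)·0 + (-0.3258)·4 + (-0.8689)·4 = -4.7787.
u_3 = a_3 − 2.0284·e_1 + 4.7787·e_2 = (-1.8936, -0.5284, 1.0716, 0.1908).
‖u_3‖ = 2.2471, so e_3 = (-0.8427, -0.2352, 0.4769, 0.0849).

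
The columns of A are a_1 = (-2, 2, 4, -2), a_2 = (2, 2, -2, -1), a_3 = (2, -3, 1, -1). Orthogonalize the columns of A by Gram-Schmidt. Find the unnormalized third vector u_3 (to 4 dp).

u_3 = (2.2317, -1.9146, 1.1951, -1.7561)

a_1 = (-2, 2, 4, -2); ‖a_1‖ = 5.2915, so q_1 = (-0.3780, 0.3780, 0.7559, -0.3780).
q_1·a_2 = (-0.3780)·2 + 0.3780·2 + 0.7559·(-2) + (-0.3780)·(-1) = -1.1339.
u_2 = a_2 + 1.1339·q_1 = (1.5714, 2.4286, -1.1429, -1.4286).
‖u_2‖ = 3.4226, so q_2 = (0.4591, 0.7096, -0.3339, -0.4174).
q_1·a_3 = (-0.3780)·2 + 0.3780·(-3) + 0.7559·1 + (-0.3780)·(-1) = -0.7559; q_2·a_3 = 0.4591·2 + 0.7096·(-3) + (-0.3339)·1 + (-0.4174)·(-1) = -1.1270.
u_3 = a_3 + 0.7559·q_1 + 1.1270·q_2 = (2.2317, -1.9146, 1.1951, -1.7561).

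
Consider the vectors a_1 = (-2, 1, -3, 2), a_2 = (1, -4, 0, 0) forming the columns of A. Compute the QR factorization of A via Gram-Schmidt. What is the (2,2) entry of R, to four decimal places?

a_1 = (-2, 1, -3, 2); ‖a_1‖ = 4.2426, so e_1 = (-0.4714, 0.2357, -0.7071, 0.4714).
e_1·a_2 = (-0.4714)·1 + 0.2357·(-4) + (-0.7071)·0 + 0.4714·0 = -1.4142.
u_2 = a_2 + 1.4142·e_1 = (0.3333, -3.6667, -1.0000, 0.6667).
r_{22} = ‖u_2‖ = 3.8730.

r_{22} = 3.8730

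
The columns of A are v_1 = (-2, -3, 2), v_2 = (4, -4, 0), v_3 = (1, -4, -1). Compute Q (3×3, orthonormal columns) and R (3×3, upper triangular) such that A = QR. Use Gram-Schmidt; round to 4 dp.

Q = [[-0.4851, 0.8022, -0.3482], [-0.7276, -0.5911, -0.3482], [0.4851, -0.0844, -0.8704]], R = [[4.1231, 0.9701, 1.9403], [0.0000, 5.5730, 3.2509], [0.0000, 0.0000, 1.9149]]

q_1 = v_1/‖v_1‖ = (-2, -3, 2)/4.1231 = (-0.4851, -0.7276, 0.4851).
r_{12} = q_1·v_2 = 0.9701.
u_2 = v_2 − 0.9701·q_1 = (4.4706, -3.2941, -0.4706).
‖u_2‖ = 5.5730, so q_2 = (0.8022, -0.5911, -0.0844).
r_{13} = q_1·v_3 = 1.9403; r_{23} = q_2·v_3 = 3.2509.
u_3 = v_3 − 1.9403·q_1 − 3.2509·q_2 = (-0.6667, -0.6667, -1.6667).
‖u_3‖ = 1.9149, so q_3 = (-0.3482, -0.3482, -0.8704).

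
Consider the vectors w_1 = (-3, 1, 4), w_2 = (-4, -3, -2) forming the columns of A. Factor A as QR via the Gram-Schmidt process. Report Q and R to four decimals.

Q = [[-0.5883, -0.7218], [0.1961, -0.5646], [0.7845, -0.4002]], R = [[5.0990, 0.1961], [0.0000, 5.3816]]

e_1 = w_1/‖w_1‖ = (-3, 1, 4)/5.0990 = (-0.5883, 0.1961, 0.7845).
r_{12} = e_1·w_2 = 0.1961.
u_2 = w_2 − 0.1961·e_1 = (-3.8846, -3.0385, -2.1538).
‖u_2‖ = 5.3816, so e_2 = (-0.7218, -0.5646, -0.4002).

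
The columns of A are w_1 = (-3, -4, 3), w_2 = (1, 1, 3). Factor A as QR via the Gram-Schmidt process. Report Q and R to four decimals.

w_1 = (-3, -4, 3); ‖w_1‖ = 5.8310, so e_1 = (-0.5145, -0.6860, 0.5145).
e_1·w_2 = (-0.5145)·1 + (-0.6860)·1 + 0.5145·3 = 0.3430.
u_2 = w_2 − 0.3430·e_1 = (1.1765, 1.2353, 2.8235).
‖u_2‖ = 3.2988, so e_2 = (0.3566, 0.3745, 0.8559).

Q = [[-0.5145, 0.3566], [-0.6860, 0.3745], [0.5145, 0.8559]], R = [[5.8310, 0.3430], [0.0000, 3.2988]]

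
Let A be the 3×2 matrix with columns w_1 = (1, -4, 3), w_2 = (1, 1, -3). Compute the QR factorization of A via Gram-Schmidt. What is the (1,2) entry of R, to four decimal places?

r_{12} = -2.3534

w_1 = (1, -4, 3); ‖w_1‖ = 5.0990, so q_1 = (0.1961, -0.7845, 0.5883).
r_{12} = q_1·w_2 = -2.3534.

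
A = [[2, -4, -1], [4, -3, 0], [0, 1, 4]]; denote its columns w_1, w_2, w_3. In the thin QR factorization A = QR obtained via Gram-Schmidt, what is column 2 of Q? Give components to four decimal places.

e_1 = w_1/‖w_1‖ = (2, 4, 0)/4.4721 = (0.4472, 0.8944, 0.0000).
r_{12} = e_1·w_2 = -4.4721.
u_2 = w_2 + 4.4721·e_1 = (-2.0000, 1.0000, 1.0000).
‖u_2‖ = 2.4495, so e_2 = (-0.8165, 0.4082, 0.4082).

e_2 = (-0.8165, 0.4082, 0.4082)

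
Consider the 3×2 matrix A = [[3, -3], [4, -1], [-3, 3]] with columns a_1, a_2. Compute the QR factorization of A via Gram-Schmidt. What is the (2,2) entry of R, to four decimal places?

r_{22} = 2.1828

a_1 = (3, 4, -3); ‖a_1‖ = 5.8310, so q_1 = (0.5145, 0.6860, -0.5145).
q_1·a_2 = 0.5145·(-3) + 0.6860·(-1) + (-0.5145)·3 = -3.7730.
u_2 = a_2 + 3.7730·q_1 = (-1.0588, 1.5882, 1.0588).
r_{22} = ‖u_2‖ = 2.1828.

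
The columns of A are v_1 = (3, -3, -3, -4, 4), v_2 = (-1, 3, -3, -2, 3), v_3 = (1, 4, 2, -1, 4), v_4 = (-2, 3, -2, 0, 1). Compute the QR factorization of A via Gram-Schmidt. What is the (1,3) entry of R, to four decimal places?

v_1 = (3, -3, -3, -4, 4); ‖v_1‖ = 7.6811, so q_1 = (0.3906, -0.3906, -0.3906, -0.5208, 0.5208).
r_{13} = q_1·v_3 = 0.6509.

r_{13} = 0.6509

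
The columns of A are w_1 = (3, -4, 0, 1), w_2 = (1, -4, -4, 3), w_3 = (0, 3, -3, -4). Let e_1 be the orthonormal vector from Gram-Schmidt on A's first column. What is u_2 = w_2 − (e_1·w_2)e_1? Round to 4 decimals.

u_2 = (-1.5385, -0.6154, -4.0000, 2.1538)

w_1 = (3, -4, 0, 1); ‖w_1‖ = 5.0990, so e_1 = (0.5883, -0.7845, 0.0000, 0.1961).
e_1·w_2 = 0.5883·1 + (-0.7845)·(-4) + 0.0000·(-4) + 0.1961·3 = 4.3146.
u_2 = w_2 − 4.3146·e_1 = (-1.5385, -0.6154, -4.0000, 2.1538).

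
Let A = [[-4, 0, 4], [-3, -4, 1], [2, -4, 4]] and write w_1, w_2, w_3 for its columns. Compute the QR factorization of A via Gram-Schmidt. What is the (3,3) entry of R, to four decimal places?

r_{33} = 4.2385

w_1 = (-4, -3, 2); ‖w_1‖ = 5.3852, so q_1 = (-0.7428, -0.5571, 0.3714).
q_1·w_2 = (-0.7428)·0 + (-0.5571)·(-4) + 0.3714·(-4) = 0.7428.
u_2 = w_2 − 0.7428·q_1 = (0.5517, -3.5862, -4.2759).
‖u_2‖ = 5.6079, so q_2 = (0.0984, -0.6395, -0.7625).
q_1·w_3 = (-0.7428)·4 + (-0.5571)·1 + 0.3714·4 = -2.0426; q_2·w_3 = 0.0984·4 + (-0.6395)·1 + (-0.7625)·4 = -3.2959.
u_3 = w_3 + 2.0426·q_1 + 3.2959·q_2 = (2.8070, -2.2456, 2.2456).
r_{33} = ‖u_3‖ = 4.2385.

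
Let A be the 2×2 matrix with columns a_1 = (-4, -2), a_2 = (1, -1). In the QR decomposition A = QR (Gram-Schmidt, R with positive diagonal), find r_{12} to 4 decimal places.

a_1 = (-4, -2); ‖a_1‖ = 4.4721, so q_1 = (-0.8944, -0.4472).
r_{12} = q_1·a_2 = -0.4472.

r_{12} = -0.4472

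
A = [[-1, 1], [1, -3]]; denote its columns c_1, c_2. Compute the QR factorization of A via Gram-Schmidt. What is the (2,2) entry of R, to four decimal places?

c_1 = (-1, 1); ‖c_1‖ = 1.4142, so e_1 = (-0.7071, 0.7071).
e_1·c_2 = (-0.7071)·1 + 0.7071·(-3) = -2.8284.
u_2 = c_2 + 2.8284·e_1 = (-1.0000, -1.0000).
r_{22} = ‖u_2‖ = 1.4142.

r_{22} = 1.4142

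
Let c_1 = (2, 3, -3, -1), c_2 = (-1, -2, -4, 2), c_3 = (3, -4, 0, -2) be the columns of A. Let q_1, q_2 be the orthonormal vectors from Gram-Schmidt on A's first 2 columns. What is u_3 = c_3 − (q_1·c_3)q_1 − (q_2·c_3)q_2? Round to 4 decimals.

q_1 = c_1/‖c_1‖ = (2, 3, -3, -1)/4.7958 = (0.4170, 0.6255, -0.6255, -0.2085).
r_{12} = q_1·c_2 = 0.4170.
u_2 = c_2 − 0.4170·q_1 = (-1.1739, -2.2609, -3.7391, 2.0870).
‖u_2‖ = 4.9826, so q_2 = (-0.2356, -0.4538, -0.7504, 0.4189).
r_{13} = q_1·c_3 = -0.8341; r_{23} = q_2·c_3 = 0.2705.
u_3 = c_3 + 0.8341·q_1 − 0.2705·q_2 = (3.4116, -3.3555, -0.3187, -2.2872).

u_3 = (3.4116, -3.3555, -0.3187, -2.2872)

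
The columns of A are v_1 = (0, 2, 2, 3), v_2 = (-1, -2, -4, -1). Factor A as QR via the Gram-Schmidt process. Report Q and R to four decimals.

v_1 = (0, 2, 2, 3); ‖v_1‖ = 4.1231, so q_1 = (0.0000, 0.4851, 0.4851, 0.7276).
q_1·v_2 = 0.0000·(-1) + 0.4851·(-2) + 0.4851·(-4) + 0.7276·(-1) = -3.6380.
u_2 = v_2 + 3.6380·q_1 = (-1.0000, -0.2353, -2.2353, 1.6471).
‖u_2‖ = 2.9605, so q_2 = (-0.3378, -0.0795, -0.7550, 0.5563).

Q = [[0.0000, -0.3378], [0.4851, -0.0795], [0.4851, -0.7550], [0.7276, 0.5563]], R = [[4.1231, -3.6380], [0.0000, 2.9605]]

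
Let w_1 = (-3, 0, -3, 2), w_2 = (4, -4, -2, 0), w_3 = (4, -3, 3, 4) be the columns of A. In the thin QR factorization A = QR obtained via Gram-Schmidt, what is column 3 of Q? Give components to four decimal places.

e_3 = (0.0911, -0.1496, 0.4814, 0.8588)

w_1 = (-3, 0, -3, 2); ‖w_1‖ = 4.6904, so e_1 = (-0.6396, 0.0000, -0.6396, 0.4264).
e_1·w_2 = (-0.6396)·4 + 0.0000·(-4) + (-0.6396)·(-2) + 0.4264·0 = -1.2792.
u_2 = w_2 + 1.2792·e_1 = (3.1818, -4.0000, -2.8182, 0.5455).
‖u_2‖ = 5.8621, so e_2 = (0.5428, -0.6824, -0.4808, 0.0930).
e_1·w_3 = (-0.6396)·4 + 0.0000·(-3) + (-0.6396)·3 + 0.4264·4 = -2.7716; e_2·w_3 = 0.5428·4 + (-0.6824)·(-3) + (-0.4808)·3 + 0.0930·4 = 3.1481.
u_3 = w_3 + 2.7716·e_1 − 3.1481·e_2 = (0.5185, -0.8519, 2.7407, 4.8889).
‖u_3‖ = 5.6928, so e_3 = (0.0911, -0.1496, 0.4814, 0.8588).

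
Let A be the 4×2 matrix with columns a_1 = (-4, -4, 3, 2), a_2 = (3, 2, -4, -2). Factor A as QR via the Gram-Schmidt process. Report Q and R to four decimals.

Q = [[-0.5963, -0.0976], [-0.5963, -0.5855], [0.4472, -0.7807], [0.2981, -0.1952]], R = [[6.7082, -5.3666], [0.0000, 2.0494]]

a_1 = (-4, -4, 3, 2); ‖a_1‖ = 6.7082, so e_1 = (-0.5963, -0.5963, 0.4472, 0.2981).
e_1·a_2 = (-0.5963)·3 + (-0.5963)·2 + 0.4472·(-4) + 0.2981·(-2) = -5.3666.
u_2 = a_2 + 5.3666·e_1 = (-0.2000, -1.2000, -1.6000, -0.4000).
‖u_2‖ = 2.0494, so e_2 = (-0.0976, -0.5855, -0.7807, -0.1952).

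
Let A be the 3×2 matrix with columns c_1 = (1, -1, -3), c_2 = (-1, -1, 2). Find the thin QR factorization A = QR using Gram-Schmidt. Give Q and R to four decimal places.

c_1 = (1, -1, -3); ‖c_1‖ = 3.3166, so e_1 = (0.3015, -0.3015, -0.9045).
e_1·c_2 = 0.3015·(-1) + (-0.3015)·(-1) + (-0.9045)·2 = -1.8091.
u_2 = c_2 + 1.8091·e_1 = (-0.4545, -1.5455, 0.3636).
‖u_2‖ = 1.6514, so e_2 = (-0.2752, -0.9358, 0.2202).

Q = [[0.3015, -0.2752], [-0.3015, -0.9358], [-0.9045, 0.2202]], R = [[3.3166, -1.8091], [0.0000, 1.6514]]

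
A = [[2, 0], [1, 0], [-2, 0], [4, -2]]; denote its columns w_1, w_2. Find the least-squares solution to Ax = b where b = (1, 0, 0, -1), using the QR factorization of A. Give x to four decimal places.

x = (0.2222, 0.9444)

e_1 = w_1/‖w_1‖ = (2, 1, -2, 4)/5.0000 = (0.4000, 0.2000, -0.4000, 0.8000).
r_{12} = e_1·w_2 = -1.6000.
u_2 = w_2 + 1.6000·e_1 = (0.6400, 0.3200, -0.6400, -0.7200).
‖u_2‖ = 1.2000, so e_2 = (0.5333, 0.2667, -0.5333, -0.6000).
Qᵀb = (-0.4000, 1.1333).
Back-substitute: x_2 = 1.1333/1.2000 = 0.9444.
x_1 = (-0.4000 + 1.6000·0.9444)/5.0000 = 0.2222.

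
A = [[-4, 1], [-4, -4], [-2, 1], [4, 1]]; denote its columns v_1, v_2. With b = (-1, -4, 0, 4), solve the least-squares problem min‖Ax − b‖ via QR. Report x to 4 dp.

v_1 = (-4, -4, -2, 4); ‖v_1‖ = 7.2111, so e_1 = (-0.5547, -0.5547, -0.2774, 0.5547).
e_1·v_2 = (-0.5547)·1 + (-0.5547)·(-4) + (-0.2774)·1 + 0.5547·1 = 1.9415.
u_2 = v_2 − 1.9415·e_1 = (2.0769, -2.9231, 1.5385, -0.0769).
‖u_2‖ = 3.9027, so e_2 = (0.5322, -0.7490, 0.3942, -0.0197).
Qᵀb = (4.9923, 2.3850).
Back-substitute: x_2 = 2.3850/3.9027 = 0.6111.
x_1 = (4.9923 − 1.9415·0.6111)/7.2111 = 0.5278.

x = (0.5278, 0.6111)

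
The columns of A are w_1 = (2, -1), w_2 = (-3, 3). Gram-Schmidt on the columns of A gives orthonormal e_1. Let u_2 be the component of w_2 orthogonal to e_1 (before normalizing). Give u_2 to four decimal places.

w_1 = (2, -1); ‖w_1‖ = 2.2361, so e_1 = (0.8944, -0.4472).
e_1·w_2 = 0.8944·(-3) + (-0.4472)·3 = -4.0249.
u_2 = w_2 + 4.0249·e_1 = (0.6000, 1.2000).

u_2 = (0.6000, 1.2000)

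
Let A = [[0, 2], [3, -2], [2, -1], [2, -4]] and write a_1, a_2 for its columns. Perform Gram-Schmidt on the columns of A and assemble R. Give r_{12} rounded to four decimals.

e_1 = a_1/‖a_1‖ = (0, 3, 2, 2)/4.1231 = (0.0000, 0.7276, 0.4851, 0.4851).
r_{12} = e_1·a_2 = -3.8806.

r_{12} = -3.8806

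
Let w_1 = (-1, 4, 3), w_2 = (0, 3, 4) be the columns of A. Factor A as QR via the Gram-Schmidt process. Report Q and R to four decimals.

Q = [[-0.1961, 0.5472], [0.7845, -0.4104], [0.5883, 0.7295]], R = [[5.0990, 4.7068], [0.0000, 1.6871]]

q_1 = w_1/‖w_1‖ = (-1, 4, 3)/5.0990 = (-0.1961, 0.7845, 0.5883).
r_{12} = q_1·w_2 = 4.7068.
u_2 = w_2 − 4.7068·q_1 = (0.9231, -0.6923, 1.2308).
‖u_2‖ = 1.6871, so q_2 = (0.5472, -0.4104, 0.7295).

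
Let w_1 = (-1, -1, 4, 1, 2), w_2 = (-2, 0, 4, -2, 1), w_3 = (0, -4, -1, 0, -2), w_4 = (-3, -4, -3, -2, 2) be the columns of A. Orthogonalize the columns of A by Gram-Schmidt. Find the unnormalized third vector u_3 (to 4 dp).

w_1 = (-1, -1, 4, 1, 2); ‖w_1‖ = 4.7958, so e_1 = (-0.2085, -0.2085, 0.8341, 0.2085, 0.4170).
e_1·w_2 = (-0.2085)·(-2) + (-0.2085)·0 + 0.8341·4 + 0.2085·(-2) + 0.4170·1 = 3.7533.
u_2 = w_2 − 3.7533·e_1 = (-1.2174, 0.7826, 0.8696, -2.7826, -0.5652).
‖u_2‖ = 3.3035, so e_2 = (-0.3685, 0.2369, 0.2632, -0.8423, -0.1711).
e_1·w_3 = (-0.2085)·0 + (-0.2085)·(-4) + 0.8341·(-1) + 0.2085·0 + 0.4170·(-2) = -0.8341; e_2·w_3 = (-0.3685)·0 + 0.2369·(-4) + 0.2632·(-1) + (-0.8423)·0 + (-0.1711)·(-2) = -0.8686.
u_3 = w_3 + 0.8341·e_1 + 0.8686·e_2 = (-0.4940, -3.9681, -0.0757, -0.5578, -1.8008).

u_3 = (-0.4940, -3.9681, -0.0757, -0.5578, -1.8008)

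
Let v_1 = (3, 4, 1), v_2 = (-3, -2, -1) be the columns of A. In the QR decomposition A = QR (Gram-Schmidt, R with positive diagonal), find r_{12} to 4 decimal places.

v_1 = (3, 4, 1); ‖v_1‖ = 5.0990, so q_1 = (0.5883, 0.7845, 0.1961).
r_{12} = q_1·v_2 = -3.5301.

r_{12} = -3.5301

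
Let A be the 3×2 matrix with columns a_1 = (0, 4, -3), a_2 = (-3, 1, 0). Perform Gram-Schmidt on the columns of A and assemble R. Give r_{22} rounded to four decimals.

a_1 = (0, 4, -3); ‖a_1‖ = 5.0000, so e_1 = (0.0000, 0.8000, -0.6000).
e_1·a_2 = 0.0000·(-3) + 0.8000·1 + (-0.6000)·0 = 0.8000.
u_2 = a_2 − 0.8000·e_1 = (-3.0000, 0.3600, 0.4800).
r_{22} = ‖u_2‖ = 3.0594.

r_{22} = 3.0594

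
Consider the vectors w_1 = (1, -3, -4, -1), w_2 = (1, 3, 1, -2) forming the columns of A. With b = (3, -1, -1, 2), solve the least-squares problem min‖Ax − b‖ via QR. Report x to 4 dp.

w_1 = (1, -3, -4, -1); ‖w_1‖ = 5.1962, so e_1 = (0.1925, -0.5774, -0.7698, -0.1925).
e_1·w_2 = 0.1925·1 + (-0.5774)·3 + (-0.7698)·1 + (-0.1925)·(-2) = -1.9245.
u_2 = w_2 + 1.9245·e_1 = (1.3704, 1.8889, -0.4815, -2.3704).
‖u_2‖ = 3.3610, so e_2 = (0.4077, 0.5620, -0.1433, -0.7053).
Qᵀb = (1.5396, -0.6061).
Back-substitute: x_2 = -0.6061/3.3610 = -0.1803.
x_1 = (1.5396 + 1.9245·(-0.1803))/5.1962 = 0.2295.

x = (0.2295, -0.1803)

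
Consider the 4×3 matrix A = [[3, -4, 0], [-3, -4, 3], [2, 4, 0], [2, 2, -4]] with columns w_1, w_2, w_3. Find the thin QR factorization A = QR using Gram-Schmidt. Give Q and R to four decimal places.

Q = [[0.5883, -0.7900, 0.1690], [-0.5883, -0.3837, 0.1083], [0.3922, 0.4514, 0.6457], [0.3922, 0.1580, -0.7368]], R = [[5.0990, 2.3534, -3.3340], [0.0000, 6.8163, -1.7831], [0.0000, 0.0000, 3.2719]]

q_1 = w_1/‖w_1‖ = (3, -3, 2, 2)/5.0990 = (0.5883, -0.5883, 0.3922, 0.3922).
r_{12} = q_1·w_2 = 2.3534.
u_2 = w_2 − 2.3534·q_1 = (-5.3846, -2.6154, 3.0769, 1.0769).
‖u_2‖ = 6.8163, so q_2 = (-0.7900, -0.3837, 0.4514, 0.1580).
r_{13} = q_1·w_3 = -3.3340; r_{23} = q_2·w_3 = -1.7831.
u_3 = w_3 + 3.3340·q_1 + 1.7831·q_2 = (0.5530, 0.3543, 2.1126, -2.4106).
‖u_3‖ = 3.2719, so q_3 = (0.1690, 0.1083, 0.6457, -0.7368).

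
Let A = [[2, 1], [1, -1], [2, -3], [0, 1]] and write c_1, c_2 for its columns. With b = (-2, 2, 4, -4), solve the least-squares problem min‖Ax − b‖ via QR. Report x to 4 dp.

q_1 = c_1/‖c_1‖ = (2, 1, 2, 0)/3.0000 = (0.6667, 0.3333, 0.6667, 0.0000).
r_{12} = q_1·c_2 = -1.6667.
u_2 = c_2 + 1.6667·q_1 = (2.1111, -0.4444, -1.8889, 1.0000).
‖u_2‖ = 3.0368, so q_2 = (0.6952, -0.1464, -0.6220, 0.3293).
Qᵀb = (2.0000, -5.4882).
Back-substitute: x_2 = -5.4882/3.0368 = -1.8072.
x_1 = (2.0000 + 1.6667·(-1.8072))/3.0000 = -0.3373.

x = (-0.3373, -1.8072)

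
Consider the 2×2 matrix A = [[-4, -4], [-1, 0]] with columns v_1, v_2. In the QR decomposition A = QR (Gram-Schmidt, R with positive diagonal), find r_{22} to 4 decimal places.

q_1 = v_1/‖v_1‖ = (-4, -1)/4.1231 = (-0.9701, -0.2425).
r_{12} = q_1·v_2 = 3.8806.
u_2 = v_2 − 3.8806·q_1 = (-0.2353, 0.9412).
r_{22} = ‖u_2‖ = 0.9701.

r_{22} = 0.9701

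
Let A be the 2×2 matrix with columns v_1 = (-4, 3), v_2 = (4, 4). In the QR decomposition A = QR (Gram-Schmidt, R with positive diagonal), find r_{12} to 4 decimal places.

r_{12} = -0.8000

v_1 = (-4, 3); ‖v_1‖ = 5.0000, so e_1 = (-0.8000, 0.6000).
r_{12} = e_1·v_2 = -0.8000.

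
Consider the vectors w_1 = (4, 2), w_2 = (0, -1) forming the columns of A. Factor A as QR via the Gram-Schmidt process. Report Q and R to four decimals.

q_1 = w_1/‖w_1‖ = (4, 2)/4.4721 = (0.8944, 0.4472).
r_{12} = q_1·w_2 = -0.4472.
u_2 = w_2 + 0.4472·q_1 = (0.4000, -0.8000).
‖u_2‖ = 0.8944, so q_2 = (0.4472, -0.8944).

Q = [[0.8944, 0.4472], [0.4472, -0.8944]], R = [[4.4721, -0.4472], [0.0000, 0.8944]]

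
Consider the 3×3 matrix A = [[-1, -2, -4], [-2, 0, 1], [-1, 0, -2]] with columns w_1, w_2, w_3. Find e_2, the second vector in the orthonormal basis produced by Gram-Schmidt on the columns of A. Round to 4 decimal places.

w_1 = (-1, -2, -1); ‖w_1‖ = 2.4495, so e_1 = (-0.4082, -0.8165, -0.4082).
e_1·w_2 = (-0.4082)·(-2) + (-0.8165)·0 + (-0.4082)·0 = 0.8165.
u_2 = w_2 − 0.8165·e_1 = (-1.6667, 0.6667, 0.3333).
‖u_2‖ = 1.8257, so e_2 = (-0.9129, 0.3651, 0.1826).

e_2 = (-0.9129, 0.3651, 0.1826)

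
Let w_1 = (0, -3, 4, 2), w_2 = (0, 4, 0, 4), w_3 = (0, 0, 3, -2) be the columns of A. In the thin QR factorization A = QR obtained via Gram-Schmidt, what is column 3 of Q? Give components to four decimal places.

q_1 = w_1/‖w_1‖ = (0, -3, 4, 2)/5.3852 = (0.0000, -0.5571, 0.7428, 0.3714).
r_{12} = q_1·w_2 = -0.7428.
u_2 = w_2 + 0.7428·q_1 = (0.0000, 3.5862, 0.5517, 4.2759).
‖u_2‖ = 5.6079, so q_2 = (0.0000, 0.6395, 0.0984, 0.7625).
r_{13} = q_1·w_3 = 1.4856; r_{23} = q_2·w_3 = -1.2298.
u_3 = w_3 − 1.4856·q_1 + 1.2298·q_2 = (0.0000, 1.6140, 2.0175, -1.6140).
‖u_3‖ = 3.0464, so q_3 = (0.0000, 0.5298, 0.6623, -0.5298).

q_3 = (0.0000, 0.5298, 0.6623, -0.5298)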